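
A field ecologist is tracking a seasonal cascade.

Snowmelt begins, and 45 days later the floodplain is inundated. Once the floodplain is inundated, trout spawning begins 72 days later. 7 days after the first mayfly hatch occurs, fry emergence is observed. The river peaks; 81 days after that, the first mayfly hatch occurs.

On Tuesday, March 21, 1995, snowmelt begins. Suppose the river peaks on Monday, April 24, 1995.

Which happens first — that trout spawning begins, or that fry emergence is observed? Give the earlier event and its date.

Snowmelt begins: Mar 21, 1995.
The floodplain is inundated: Mar 21, 1995 + 45 days = May 5, 1995.
Trout spawning begins: May 5, 1995 + 72 days = Jul 16, 1995.
The river peaks: Apr 24, 1995.
The first mayfly hatch occurs: Apr 24, 1995 + 81 days = Jul 14, 1995.
Fry emergence is observed: Jul 14, 1995 + 7 days = Jul 21, 1995.
Comparing: trout spawning begins on Jul 16, 1995 vs fry emergence is observed on Jul 21, 1995. Earlier: trout spawning begins.

Trout spawning begins — Sunday, July 16, 1995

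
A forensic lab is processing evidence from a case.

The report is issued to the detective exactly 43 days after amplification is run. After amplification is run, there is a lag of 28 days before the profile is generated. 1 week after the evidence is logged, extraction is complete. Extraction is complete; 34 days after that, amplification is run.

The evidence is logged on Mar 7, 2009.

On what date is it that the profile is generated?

The evidence is logged: Mar 7, 2009.
Extraction is complete: Mar 7, 2009 + 1 week = Mar 14, 2009.
Amplification is run: Mar 14, 2009 + 34 days = Apr 17, 2009.
The profile is generated: Apr 17, 2009 + 28 days = May 15, 2009.

May 15, 2009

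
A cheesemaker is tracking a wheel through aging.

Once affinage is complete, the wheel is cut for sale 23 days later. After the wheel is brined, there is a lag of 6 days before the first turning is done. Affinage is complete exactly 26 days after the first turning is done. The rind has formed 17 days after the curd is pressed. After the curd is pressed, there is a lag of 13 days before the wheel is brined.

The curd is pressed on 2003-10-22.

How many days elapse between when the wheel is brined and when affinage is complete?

Causal path: the wheel is brined → the first turning is done → affinage is complete.
Total delay along the path: 6 + 26 = 32 days.

32 days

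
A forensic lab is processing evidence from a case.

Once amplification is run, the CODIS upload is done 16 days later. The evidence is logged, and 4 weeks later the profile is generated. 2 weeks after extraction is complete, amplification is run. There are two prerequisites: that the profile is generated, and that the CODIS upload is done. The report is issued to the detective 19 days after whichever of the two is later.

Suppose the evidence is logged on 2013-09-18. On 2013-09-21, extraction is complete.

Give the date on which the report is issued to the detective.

The evidence is logged: Sep 18, 2013.
The profile is generated: Sep 18, 2013 + 4 weeks = Oct 16, 2013.
Extraction is complete: Sep 21, 2013.
Amplification is run: Sep 21, 2013 + 2 weeks = Oct 5, 2013.
The CODIS upload is done: Oct 5, 2013 + 16 days = Oct 21, 2013.
Both prerequisites met — the profile is generated (Oct 16, 2013), the CODIS upload is done (Oct 21, 2013); the later is Oct 21, 2013.
The report is issued to the detective: Oct 21, 2013 + 19 days = Nov 9, 2013.

2013-11-09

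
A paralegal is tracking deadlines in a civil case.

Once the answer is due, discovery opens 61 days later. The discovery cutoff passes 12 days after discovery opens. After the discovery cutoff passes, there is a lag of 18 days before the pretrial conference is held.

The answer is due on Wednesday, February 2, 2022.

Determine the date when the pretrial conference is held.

Wednesday, May 4, 2022

The answer is due: Feb 2, 2022.
Discovery opens: Feb 2, 2022 + 61 days = Apr 4, 2022.
The discovery cutoff passes: Apr 4, 2022 + 12 days = Apr 16, 2022.
The pretrial conference is held: Apr 16, 2022 + 18 days = May 4, 2022.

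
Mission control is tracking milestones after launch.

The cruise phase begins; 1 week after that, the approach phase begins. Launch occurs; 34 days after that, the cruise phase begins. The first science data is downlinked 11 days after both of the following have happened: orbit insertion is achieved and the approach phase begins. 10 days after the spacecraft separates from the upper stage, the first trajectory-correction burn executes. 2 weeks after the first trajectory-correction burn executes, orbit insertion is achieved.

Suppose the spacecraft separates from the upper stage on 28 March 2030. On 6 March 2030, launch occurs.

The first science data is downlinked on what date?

The spacecraft separates from the upper stage: Mar 28, 2030.
The first trajectory-correction burn executes: Mar 28, 2030 + 10 days = Apr 7, 2030.
Orbit insertion is achieved: Apr 7, 2030 + 2 weeks = Apr 21, 2030.
Launch occurs: Mar 6, 2030.
The cruise phase begins: Mar 6, 2030 + 34 days = Apr 9, 2030.
The approach phase begins: Apr 9, 2030 + 1 week = Apr 16, 2030.
Both prerequisites met — orbit insertion is achieved (Apr 21, 2030), the approach phase begins (Apr 16, 2030); the later is Apr 21, 2030.
The first science data is downlinked: Apr 21, 2030 + 11 days = May 2, 2030.

2 May 2030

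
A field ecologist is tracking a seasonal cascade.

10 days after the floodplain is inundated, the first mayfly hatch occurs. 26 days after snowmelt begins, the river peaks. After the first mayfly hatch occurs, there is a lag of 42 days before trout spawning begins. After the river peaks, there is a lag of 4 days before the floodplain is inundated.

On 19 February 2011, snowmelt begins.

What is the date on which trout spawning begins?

12 May 2011

Snowmelt begins: Feb 19, 2011.
The river peaks: Feb 19, 2011 + 26 days = Mar 17, 2011.
The floodplain is inundated: Mar 17, 2011 + 4 days = Mar 21, 2011.
The first mayfly hatch occurs: Mar 21, 2011 + 10 days = Mar 31, 2011.
Trout spawning begins: Mar 31, 2011 + 42 days = May 12, 2011.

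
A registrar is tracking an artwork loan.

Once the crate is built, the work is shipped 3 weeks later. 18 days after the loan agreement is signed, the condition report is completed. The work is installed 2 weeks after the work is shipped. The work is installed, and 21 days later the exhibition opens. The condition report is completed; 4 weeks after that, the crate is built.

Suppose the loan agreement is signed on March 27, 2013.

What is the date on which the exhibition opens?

The loan agreement is signed: Mar 27, 2013.
The condition report is completed: Mar 27, 2013 + 18 days = Apr 14, 2013.
The crate is built: Apr 14, 2013 + 4 weeks = May 12, 2013.
The work is shipped: May 12, 2013 + 3 weeks = Jun 2, 2013.
The work is installed: Jun 2, 2013 + 2 weeks = Jun 16, 2013.
The exhibition opens: Jun 16, 2013 + 21 days = Jul 7, 2013.

July 7, 2013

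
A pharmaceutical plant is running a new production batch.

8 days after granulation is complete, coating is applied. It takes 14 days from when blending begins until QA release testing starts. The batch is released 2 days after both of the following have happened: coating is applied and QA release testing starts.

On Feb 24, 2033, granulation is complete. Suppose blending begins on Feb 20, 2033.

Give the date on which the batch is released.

Mar 8, 2033

Granulation is complete: Feb 24, 2033.
Coating is applied: Feb 24, 2033 + 8 days = Mar 4, 2033.
Blending begins: Feb 20, 2033.
QA release testing starts: Feb 20, 2033 + 14 days = Mar 6, 2033.
Both prerequisites met — coating is applied (Mar 4, 2033), QA release testing starts (Mar 6, 2033); the later is Mar 6, 2033.
The batch is released: Mar 6, 2033 + 2 days = Mar 8, 2033.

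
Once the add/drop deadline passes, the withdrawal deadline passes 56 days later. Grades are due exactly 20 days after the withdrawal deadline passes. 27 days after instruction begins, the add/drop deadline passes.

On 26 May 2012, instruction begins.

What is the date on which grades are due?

6 September 2012

Instruction begins: May 26, 2012.
The add/drop deadline passes: May 26, 2012 + 27 days = Jun 22, 2012.
The withdrawal deadline passes: Jun 22, 2012 + 56 days = Aug 17, 2012.
Grades are due: Aug 17, 2012 + 20 days = Sep 6, 2012.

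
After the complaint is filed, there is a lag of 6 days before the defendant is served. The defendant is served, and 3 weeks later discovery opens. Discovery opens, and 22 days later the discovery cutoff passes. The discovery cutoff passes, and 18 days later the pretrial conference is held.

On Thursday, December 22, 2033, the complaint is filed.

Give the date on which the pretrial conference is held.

The complaint is filed: Dec 22, 2033.
The defendant is served: Dec 22, 2033 + 6 days = Dec 28, 2033.
Discovery opens: Dec 28, 2033 + 3 weeks = Jan 18, 2034.
The discovery cutoff passes: Jan 18, 2034 + 22 days = Feb 9, 2034.
The pretrial conference is held: Feb 9, 2034 + 18 days = Feb 27, 2034.

Monday, February 27, 2034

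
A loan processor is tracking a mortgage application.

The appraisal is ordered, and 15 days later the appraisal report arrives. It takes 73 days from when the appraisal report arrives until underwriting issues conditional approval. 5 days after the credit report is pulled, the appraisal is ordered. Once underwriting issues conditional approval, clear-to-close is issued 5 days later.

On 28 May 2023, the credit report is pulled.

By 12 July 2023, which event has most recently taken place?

The credit report is pulled: May 28, 2023.
The appraisal is ordered: May 28, 2023 + 5 days = Jun 2, 2023.
The appraisal report arrives: Jun 2, 2023 + 15 days = Jun 17, 2023.
Underwriting issues conditional approval: Jun 17, 2023 + 73 days = Aug 29, 2023.
Clear-to-close is issued: Aug 29, 2023 + 5 days = Sep 3, 2023.
Jul 12, 2023 falls between when the appraisal report arrives (Jun 17, 2023) and when underwriting issues conditional approval (Aug 29, 2023).

The appraisal report arrives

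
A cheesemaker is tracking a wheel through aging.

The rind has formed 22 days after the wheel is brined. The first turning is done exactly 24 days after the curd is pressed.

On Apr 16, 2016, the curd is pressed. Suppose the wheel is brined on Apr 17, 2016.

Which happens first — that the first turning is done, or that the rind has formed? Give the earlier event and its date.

The rind has formed — May 9, 2016

The curd is pressed: Apr 16, 2016.
The first turning is done: Apr 16, 2016 + 24 days = May 10, 2016.
The wheel is brined: Apr 17, 2016.
The rind has formed: Apr 17, 2016 + 22 days = May 9, 2016.
Comparing: the first turning is done on May 10, 2016 vs the rind has formed on May 9, 2016. Earlier: the rind has formed.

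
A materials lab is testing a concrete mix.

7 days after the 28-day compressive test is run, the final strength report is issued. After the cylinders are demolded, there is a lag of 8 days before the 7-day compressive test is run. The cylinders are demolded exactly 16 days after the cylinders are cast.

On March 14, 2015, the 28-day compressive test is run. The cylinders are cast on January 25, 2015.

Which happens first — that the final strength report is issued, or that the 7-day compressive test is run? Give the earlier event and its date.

The 28-day compressive test is run: Mar 14, 2015.
The final strength report is issued: Mar 14, 2015 + 7 days = Mar 21, 2015.
The cylinders are cast: Jan 25, 2015.
The cylinders are demolded: Jan 25, 2015 + 16 days = Feb 10, 2015.
The 7-day compressive test is run: Feb 10, 2015 + 8 days = Feb 18, 2015.
Comparing: the final strength report is issued on Mar 21, 2015 vs the 7-day compressive test is run on Feb 18, 2015. Earlier: the 7-day compressive test is run.

The 7-day compressive test is run — February 18, 2015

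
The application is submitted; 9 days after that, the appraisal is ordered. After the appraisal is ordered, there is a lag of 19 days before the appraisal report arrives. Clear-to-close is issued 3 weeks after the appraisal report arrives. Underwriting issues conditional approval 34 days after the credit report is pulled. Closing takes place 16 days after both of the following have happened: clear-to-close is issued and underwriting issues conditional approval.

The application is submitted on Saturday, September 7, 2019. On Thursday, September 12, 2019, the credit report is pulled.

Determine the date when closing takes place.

The application is submitted: Sep 7, 2019.
The appraisal is ordered: Sep 7, 2019 + 9 days = Sep 16, 2019.
The appraisal report arrives: Sep 16, 2019 + 19 days = Oct 5, 2019.
Clear-to-close is issued: Oct 5, 2019 + 3 weeks = Oct 26, 2019.
The credit report is pulled: Sep 12, 2019.
Underwriting issues conditional approval: Sep 12, 2019 + 34 days = Oct 16, 2019.
Both prerequisites met — clear-to-close is issued (Oct 26, 2019), underwriting issues conditional approval (Oct 16, 2019); the later is Oct 26, 2019.
Closing takes place: Oct 26, 2019 + 16 days = Nov 11, 2019.

Monday, November 11, 2019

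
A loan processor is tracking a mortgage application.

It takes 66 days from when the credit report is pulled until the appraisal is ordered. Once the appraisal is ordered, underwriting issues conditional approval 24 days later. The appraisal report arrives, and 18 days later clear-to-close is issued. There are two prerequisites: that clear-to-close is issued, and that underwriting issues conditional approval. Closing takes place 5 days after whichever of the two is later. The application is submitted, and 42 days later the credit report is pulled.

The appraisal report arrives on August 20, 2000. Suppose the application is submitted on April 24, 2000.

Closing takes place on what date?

The appraisal report arrives: Aug 20, 2000.
Clear-to-close is issued: Aug 20, 2000 + 18 days = Sep 7, 2000.
The application is submitted: Apr 24, 2000.
The credit report is pulled: Apr 24, 2000 + 42 days = Jun 5, 2000.
The appraisal is ordered: Jun 5, 2000 + 66 days = Aug 10, 2000.
Underwriting issues conditional approval: Aug 10, 2000 + 24 days = Sep 3, 2000.
Both prerequisites met — clear-to-close is issued (Sep 7, 2000), underwriting issues conditional approval (Sep 3, 2000); the later is Sep 7, 2000.
Closing takes place: Sep 7, 2000 + 5 days = Sep 12, 2000.

September 12, 2000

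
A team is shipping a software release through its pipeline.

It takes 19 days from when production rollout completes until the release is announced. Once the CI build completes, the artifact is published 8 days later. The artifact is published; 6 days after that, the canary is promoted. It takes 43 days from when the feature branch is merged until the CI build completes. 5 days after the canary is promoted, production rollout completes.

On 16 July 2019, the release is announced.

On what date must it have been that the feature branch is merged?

The release is announced: Jul 16, 2019.
Production rollout completes: Jul 16, 2019 − 19 days = Jun 27, 2019.
The canary is promoted: Jun 27, 2019 − 5 days = Jun 22, 2019.
The artifact is published: Jun 22, 2019 − 6 days = Jun 16, 2019.
The CI build completes: Jun 16, 2019 − 8 days = Jun 8, 2019.
The feature branch is merged: Jun 8, 2019 − 43 days = Apr 26, 2019.

26 April 2019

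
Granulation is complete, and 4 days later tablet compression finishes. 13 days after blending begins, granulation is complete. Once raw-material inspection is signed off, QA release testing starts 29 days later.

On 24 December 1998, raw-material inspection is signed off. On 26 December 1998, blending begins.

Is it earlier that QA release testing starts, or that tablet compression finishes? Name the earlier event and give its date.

Tablet compression finishes — 12 January 1999

Raw-material inspection is signed off: Dec 24, 1998.
QA release testing starts: Dec 24, 1998 + 29 days = Jan 22, 1999.
Blending begins: Dec 26, 1998.
Granulation is complete: Dec 26, 1998 + 13 days = Jan 8, 1999.
Tablet compression finishes: Jan 8, 1999 + 4 days = Jan 12, 1999.
Comparing: QA release testing starts on Jan 22, 1999 vs tablet compression finishes on Jan 12, 1999. Earlier: tablet compression finishes.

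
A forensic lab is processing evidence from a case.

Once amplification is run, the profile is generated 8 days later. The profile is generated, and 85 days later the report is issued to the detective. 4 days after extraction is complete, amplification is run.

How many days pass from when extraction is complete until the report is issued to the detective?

97 days

Causal path: extraction is complete → amplification is run → the profile is generated → the report is issued to the detective.
Total delay along the path: 4 + 8 + 85 = 97 days.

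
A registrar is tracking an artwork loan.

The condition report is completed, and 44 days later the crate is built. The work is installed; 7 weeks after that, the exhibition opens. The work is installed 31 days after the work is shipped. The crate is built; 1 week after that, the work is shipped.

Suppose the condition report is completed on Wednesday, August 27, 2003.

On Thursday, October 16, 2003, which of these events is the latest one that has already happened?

The condition report is completed: Aug 27, 2003.
The crate is built: Aug 27, 2003 + 44 days = Oct 10, 2003.
The work is shipped: Oct 10, 2003 + 1 week = Oct 17, 2003.
The work is installed: Oct 17, 2003 + 31 days = Nov 17, 2003.
The exhibition opens: Nov 17, 2003 + 7 weeks = Jan 5, 2004.
Oct 16, 2003 falls between when the crate is built (Oct 10, 2003) and when the work is shipped (Oct 17, 2003).

The crate is built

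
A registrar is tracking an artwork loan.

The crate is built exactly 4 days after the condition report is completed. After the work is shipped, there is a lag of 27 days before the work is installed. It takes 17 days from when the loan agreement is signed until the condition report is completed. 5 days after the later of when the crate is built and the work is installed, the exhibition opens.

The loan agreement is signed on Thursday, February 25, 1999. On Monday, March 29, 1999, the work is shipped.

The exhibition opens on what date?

The loan agreement is signed: Feb 25, 1999.
The condition report is completed: Feb 25, 1999 + 17 days = Mar 14, 1999.
The crate is built: Mar 14, 1999 + 4 days = Mar 18, 1999.
The work is shipped: Mar 29, 1999.
The work is installed: Mar 29, 1999 + 27 days = Apr 25, 1999.
Both prerequisites met — the crate is built (Mar 18, 1999), the work is installed (Apr 25, 1999); the later is Apr 25, 1999.
The exhibition opens: Apr 25, 1999 + 5 days = Apr 30, 1999.

Friday, April 30, 1999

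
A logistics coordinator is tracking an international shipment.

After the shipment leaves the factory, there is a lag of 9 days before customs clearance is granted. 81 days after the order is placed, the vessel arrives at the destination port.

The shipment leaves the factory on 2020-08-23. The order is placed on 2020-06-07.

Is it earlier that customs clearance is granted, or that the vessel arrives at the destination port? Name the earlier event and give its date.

The shipment leaves the factory: Aug 23, 2020.
Customs clearance is granted: Aug 23, 2020 + 9 days = Sep 1, 2020.
The order is placed: Jun 7, 2020.
The vessel arrives at the destination port: Jun 7, 2020 + 81 days = Aug 27, 2020.
Comparing: customs clearance is granted on Sep 1, 2020 vs the vessel arrives at the destination port on Aug 27, 2020. Earlier: the vessel arrives at the destination port.

The vessel arrives at the destination port — 2020-08-27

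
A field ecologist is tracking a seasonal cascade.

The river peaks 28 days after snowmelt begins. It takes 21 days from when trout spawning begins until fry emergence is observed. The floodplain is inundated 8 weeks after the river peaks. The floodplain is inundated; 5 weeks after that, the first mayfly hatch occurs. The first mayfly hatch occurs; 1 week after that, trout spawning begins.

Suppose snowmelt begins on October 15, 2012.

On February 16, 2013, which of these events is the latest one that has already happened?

Snowmelt begins: Oct 15, 2012.
The river peaks: Oct 15, 2012 + 28 days = Nov 12, 2012.
The floodplain is inundated: Nov 12, 2012 + 8 weeks = Jan 7, 2013.
The first mayfly hatch occurs: Jan 7, 2013 + 5 weeks = Feb 11, 2013.
Trout spawning begins: Feb 11, 2013 + 1 week = Feb 18, 2013.
Fry emergence is observed: Feb 18, 2013 + 21 days = Mar 11, 2013.
Feb 16, 2013 falls between when the first mayfly hatch occurs (Feb 11, 2013) and when trout spawning begins (Feb 18, 2013).

The first mayfly hatch occurs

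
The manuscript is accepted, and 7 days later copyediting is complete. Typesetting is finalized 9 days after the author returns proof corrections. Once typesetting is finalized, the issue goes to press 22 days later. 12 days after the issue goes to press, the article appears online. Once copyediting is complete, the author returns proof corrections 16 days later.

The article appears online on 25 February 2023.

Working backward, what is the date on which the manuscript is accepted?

The article appears online: Feb 25, 2023.
The issue goes to press: Feb 25, 2023 − 12 days = Feb 13, 2023.
Typesetting is finalized: Feb 13, 2023 − 22 days = Jan 22, 2023.
The author returns proof corrections: Jan 22, 2023 − 9 days = Jan 13, 2023.
Copyediting is complete: Jan 13, 2023 − 16 days = Dec 28, 2022.
The manuscript is accepted: Dec 28, 2022 − 7 days = Dec 21, 2022.

21 December 2022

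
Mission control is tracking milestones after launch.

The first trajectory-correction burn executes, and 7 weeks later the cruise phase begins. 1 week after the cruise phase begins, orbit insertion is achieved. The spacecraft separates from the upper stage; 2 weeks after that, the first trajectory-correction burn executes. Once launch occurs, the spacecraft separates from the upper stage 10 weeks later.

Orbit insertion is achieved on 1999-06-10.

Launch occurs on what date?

Orbit insertion is achieved: Jun 10, 1999.
The cruise phase begins: Jun 10, 1999 − 1 week = Jun 3, 1999.
The first trajectory-correction burn executes: Jun 3, 1999 − 7 weeks = Apr 15, 1999.
The spacecraft separates from the upper stage: Apr 15, 1999 − 2 weeks = Apr 1, 1999.
Launch occurs: Apr 1, 1999 − 10 weeks = Jan 21, 1999.

1999-01-21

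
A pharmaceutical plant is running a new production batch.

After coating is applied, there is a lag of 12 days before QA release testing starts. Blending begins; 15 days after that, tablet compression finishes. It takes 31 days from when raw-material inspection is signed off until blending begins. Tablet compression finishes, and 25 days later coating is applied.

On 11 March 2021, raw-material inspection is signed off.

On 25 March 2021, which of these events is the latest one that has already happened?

Raw-material inspection is signed off: Mar 11, 2021.
Blending begins: Mar 11, 2021 + 31 days = Apr 11, 2021.
Tablet compression finishes: Apr 11, 2021 + 15 days = Apr 26, 2021.
Coating is applied: Apr 26, 2021 + 25 days = May 21, 2021.
QA release testing starts: May 21, 2021 + 12 days = Jun 2, 2021.
Mar 25, 2021 falls between when raw-material inspection is signed off (Mar 11, 2021) and when blending begins (Apr 11, 2021).

Raw-material inspection is signed off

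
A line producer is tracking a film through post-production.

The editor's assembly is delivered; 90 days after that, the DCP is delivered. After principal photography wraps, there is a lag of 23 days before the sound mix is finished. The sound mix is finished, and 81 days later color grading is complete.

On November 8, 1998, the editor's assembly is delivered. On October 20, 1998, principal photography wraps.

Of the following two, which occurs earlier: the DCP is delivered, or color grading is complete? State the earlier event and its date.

Color grading is complete — February 1, 1999

The editor's assembly is delivered: Nov 8, 1998.
The DCP is delivered: Nov 8, 1998 + 90 days = Feb 6, 1999.
Principal photography wraps: Oct 20, 1998.
The sound mix is finished: Oct 20, 1998 + 23 days = Nov 12, 1998.
Color grading is complete: Nov 12, 1998 + 81 days = Feb 1, 1999.
Comparing: the DCP is delivered on Feb 6, 1999 vs color grading is complete on Feb 1, 1999. Earlier: color grading is complete.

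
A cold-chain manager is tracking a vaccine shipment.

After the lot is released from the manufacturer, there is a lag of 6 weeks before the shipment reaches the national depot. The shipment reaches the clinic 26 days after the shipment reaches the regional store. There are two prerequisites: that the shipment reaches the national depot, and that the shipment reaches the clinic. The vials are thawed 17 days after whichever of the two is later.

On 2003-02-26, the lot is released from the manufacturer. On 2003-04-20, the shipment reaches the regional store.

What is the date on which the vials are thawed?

2003-06-02

The lot is released from the manufacturer: Feb 26, 2003.
The shipment reaches the national depot: Feb 26, 2003 + 6 weeks = Apr 9, 2003.
The shipment reaches the regional store: Apr 20, 2003.
The shipment reaches the clinic: Apr 20, 2003 + 26 days = May 16, 2003.
Both prerequisites met — the shipment reaches the national depot (Apr 9, 2003), the shipment reaches the clinic (May 16, 2003); the later is May 16, 2003.
The vials are thawed: May 16, 2003 + 17 days = Jun 2, 2003.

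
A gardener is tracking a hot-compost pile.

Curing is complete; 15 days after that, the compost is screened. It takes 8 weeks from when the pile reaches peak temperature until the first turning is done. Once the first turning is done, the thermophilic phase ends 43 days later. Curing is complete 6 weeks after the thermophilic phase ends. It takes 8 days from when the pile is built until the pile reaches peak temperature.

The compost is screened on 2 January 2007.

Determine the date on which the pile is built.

22 July 2006

The compost is screened: Jan 2, 2007.
Curing is complete: Jan 2, 2007 − 15 days = Dec 18, 2006.
The thermophilic phase ends: Dec 18, 2006 − 6 weeks = Nov 6, 2006.
The first turning is done: Nov 6, 2006 − 43 days = Sep 24, 2006.
The pile reaches peak temperature: Sep 24, 2006 − 8 weeks = Jul 30, 2006.
The pile is built: Jul 30, 2006 − 8 days = Jul 22, 2006.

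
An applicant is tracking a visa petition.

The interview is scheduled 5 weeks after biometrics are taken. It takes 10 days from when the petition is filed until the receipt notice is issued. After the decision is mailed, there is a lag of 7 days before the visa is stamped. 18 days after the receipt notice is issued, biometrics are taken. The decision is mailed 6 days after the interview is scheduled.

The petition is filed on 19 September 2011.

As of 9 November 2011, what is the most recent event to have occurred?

Biometrics are taken

The petition is filed: Sep 19, 2011.
The receipt notice is issued: Sep 19, 2011 + 10 days = Sep 29, 2011.
Biometrics are taken: Sep 29, 2011 + 18 days = Oct 17, 2011.
The interview is scheduled: Oct 17, 2011 + 5 weeks = Nov 21, 2011.
The decision is mailed: Nov 21, 2011 + 6 days = Nov 27, 2011.
The visa is stamped: Nov 27, 2011 + 7 days = Dec 4, 2011.
Nov 9, 2011 falls between when biometrics are taken (Oct 17, 2011) and when the interview is scheduled (Nov 21, 2011).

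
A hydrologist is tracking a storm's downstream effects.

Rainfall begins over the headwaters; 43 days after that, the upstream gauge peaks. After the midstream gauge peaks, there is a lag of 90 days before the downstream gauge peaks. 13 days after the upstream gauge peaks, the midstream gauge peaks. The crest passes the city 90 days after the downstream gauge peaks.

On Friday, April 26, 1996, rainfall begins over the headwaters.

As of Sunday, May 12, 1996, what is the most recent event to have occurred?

Rainfall begins over the headwaters: Apr 26, 1996.
The upstream gauge peaks: Apr 26, 1996 + 43 days = Jun 8, 1996.
The midstream gauge peaks: Jun 8, 1996 + 13 days = Jun 21, 1996.
The downstream gauge peaks: Jun 21, 1996 + 90 days = Sep 19, 1996.
The crest passes the city: Sep 19, 1996 + 90 days = Dec 18, 1996.
May 12, 1996 falls between when rainfall begins over the headwaters (Apr 26, 1996) and when the upstream gauge peaks (Jun 8, 1996).

Rainfall begins over the headwaters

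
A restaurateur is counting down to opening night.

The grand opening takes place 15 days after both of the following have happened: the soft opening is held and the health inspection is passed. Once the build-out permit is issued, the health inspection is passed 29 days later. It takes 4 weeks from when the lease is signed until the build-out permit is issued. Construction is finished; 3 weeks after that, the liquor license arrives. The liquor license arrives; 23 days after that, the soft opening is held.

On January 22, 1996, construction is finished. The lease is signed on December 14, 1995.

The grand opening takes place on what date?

March 21, 1996

Construction is finished: Jan 22, 1996.
The liquor license arrives: Jan 22, 1996 + 3 weeks = Feb 12, 1996.
The soft opening is held: Feb 12, 1996 + 23 days = Mar 6, 1996.
The lease is signed: Dec 14, 1995.
The build-out permit is issued: Dec 14, 1995 + 4 weeks = Jan 11, 1996.
The health inspection is passed: Jan 11, 1996 + 29 days = Feb 9, 1996.
Both prerequisites met — the soft opening is held (Mar 6, 1996), the health inspection is passed (Feb 9, 1996); the later is Mar 6, 1996.
The grand opening takes place: Mar 6, 1996 + 15 days = Mar 21, 1996.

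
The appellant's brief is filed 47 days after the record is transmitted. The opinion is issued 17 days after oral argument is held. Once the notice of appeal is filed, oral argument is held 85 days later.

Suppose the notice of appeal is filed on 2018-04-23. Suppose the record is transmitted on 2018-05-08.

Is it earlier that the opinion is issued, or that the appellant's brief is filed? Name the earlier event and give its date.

The notice of appeal is filed: Apr 23, 2018.
Oral argument is held: Apr 23, 2018 + 85 days = Jul 17, 2018.
The opinion is issued: Jul 17, 2018 + 17 days = Aug 3, 2018.
The record is transmitted: May 8, 2018.
The appellant's brief is filed: May 8, 2018 + 47 days = Jun 24, 2018.
Comparing: the opinion is issued on Aug 3, 2018 vs the appellant's brief is filed on Jun 24, 2018. Earlier: the appellant's brief is filed.

The appellant's brief is filed — 2018-06-24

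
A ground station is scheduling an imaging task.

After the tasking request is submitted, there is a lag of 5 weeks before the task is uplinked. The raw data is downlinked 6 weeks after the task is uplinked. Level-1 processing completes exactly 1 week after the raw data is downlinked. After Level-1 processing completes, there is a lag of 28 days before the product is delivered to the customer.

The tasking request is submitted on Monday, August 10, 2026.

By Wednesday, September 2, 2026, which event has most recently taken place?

The tasking request is submitted

The tasking request is submitted: Aug 10, 2026.
The task is uplinked: Aug 10, 2026 + 5 weeks = Sep 14, 2026.
The raw data is downlinked: Sep 14, 2026 + 6 weeks = Oct 26, 2026.
Level-1 processing completes: Oct 26, 2026 + 1 week = Nov 2, 2026.
The product is delivered to the customer: Nov 2, 2026 + 28 days = Nov 30, 2026.
Sep 2, 2026 falls between when the tasking request is submitted (Aug 10, 2026) and when the task is uplinked (Sep 14, 2026).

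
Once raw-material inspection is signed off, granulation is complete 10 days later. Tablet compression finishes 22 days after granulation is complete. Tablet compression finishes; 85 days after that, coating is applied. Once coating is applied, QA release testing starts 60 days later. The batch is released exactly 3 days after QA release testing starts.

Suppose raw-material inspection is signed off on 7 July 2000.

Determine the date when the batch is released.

Raw-material inspection is signed off: Jul 7, 2000.
Granulation is complete: Jul 7, 2000 + 10 days = Jul 17, 2000.
Tablet compression finishes: Jul 17, 2000 + 22 days = Aug 8, 2000.
Coating is applied: Aug 8, 2000 + 85 days = Nov 1, 2000.
QA release testing starts: Nov 1, 2000 + 60 days = Dec 31, 2000.
The batch is released: Dec 31, 2000 + 3 days = Jan 3, 2001.

3 January 2001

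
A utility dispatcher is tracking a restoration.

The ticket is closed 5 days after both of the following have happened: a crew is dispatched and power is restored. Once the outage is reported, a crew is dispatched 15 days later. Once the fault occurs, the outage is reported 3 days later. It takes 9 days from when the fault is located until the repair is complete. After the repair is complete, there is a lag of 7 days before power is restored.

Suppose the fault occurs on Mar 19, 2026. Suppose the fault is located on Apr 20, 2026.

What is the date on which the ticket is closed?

May 11, 2026

The fault occurs: Mar 19, 2026.
The outage is reported: Mar 19, 2026 + 3 days = Mar 22, 2026.
A crew is dispatched: Mar 22, 2026 + 15 days = Apr 6, 2026.
The fault is located: Apr 20, 2026.
The repair is complete: Apr 20, 2026 + 9 days = Apr 29, 2026.
Power is restored: Apr 29, 2026 + 7 days = May 6, 2026.
Both prerequisites met — a crew is dispatched (Apr 6, 2026), power is restored (May 6, 2026); the later is May 6, 2026.
The ticket is closed: May 6, 2026 + 5 days = May 11, 2026.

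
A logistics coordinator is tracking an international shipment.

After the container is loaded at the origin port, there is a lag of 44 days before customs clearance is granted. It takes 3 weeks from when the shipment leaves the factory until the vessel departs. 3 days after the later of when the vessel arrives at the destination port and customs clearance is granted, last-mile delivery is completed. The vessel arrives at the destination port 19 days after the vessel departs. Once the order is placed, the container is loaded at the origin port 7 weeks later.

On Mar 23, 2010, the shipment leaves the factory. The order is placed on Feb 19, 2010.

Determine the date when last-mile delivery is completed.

May 26, 2010

The shipment leaves the factory: Mar 23, 2010.
The vessel departs: Mar 23, 2010 + 3 weeks = Apr 13, 2010.
The vessel arrives at the destination port: Apr 13, 2010 + 19 days = May 2, 2010.
The order is placed: Feb 19, 2010.
The container is loaded at the origin port: Feb 19, 2010 + 7 weeks = Apr 9, 2010.
Customs clearance is granted: Apr 9, 2010 + 44 days = May 23, 2010.
Both prerequisites met — the vessel arrives at the destination port (May 2, 2010), customs clearance is granted (May 23, 2010); the later is May 23, 2010.
Last-mile delivery is completed: May 23, 2010 + 3 days = May 26, 2010.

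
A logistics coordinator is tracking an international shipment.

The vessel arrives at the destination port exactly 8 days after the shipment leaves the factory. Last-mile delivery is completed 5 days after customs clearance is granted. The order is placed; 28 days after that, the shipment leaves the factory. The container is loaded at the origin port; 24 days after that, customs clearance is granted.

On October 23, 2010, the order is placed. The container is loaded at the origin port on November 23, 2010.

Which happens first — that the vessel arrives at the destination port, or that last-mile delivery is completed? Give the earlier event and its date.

The vessel arrives at the destination port — November 28, 2010

The order is placed: Oct 23, 2010.
The shipment leaves the factory: Oct 23, 2010 + 28 days = Nov 20, 2010.
The vessel arrives at the destination port: Nov 20, 2010 + 8 days = Nov 28, 2010.
The container is loaded at the origin port: Nov 23, 2010.
Customs clearance is granted: Nov 23, 2010 + 24 days = Dec 17, 2010.
Last-mile delivery is completed: Dec 17, 2010 + 5 days = Dec 22, 2010.
Comparing: the vessel arrives at the destination port on Nov 28, 2010 vs last-mile delivery is completed on Dec 22, 2010. Earlier: the vessel arrives at the destination port.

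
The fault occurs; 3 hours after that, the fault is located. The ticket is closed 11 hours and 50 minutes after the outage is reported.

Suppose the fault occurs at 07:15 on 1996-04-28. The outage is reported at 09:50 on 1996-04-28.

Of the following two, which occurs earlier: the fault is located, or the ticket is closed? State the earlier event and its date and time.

The fault is located — 10:15 on 1996-04-28

The fault occurs: 07:15 Apr 28, 1996.
The fault is located: 07:15 Apr 28, 1996 + 3h = 10:15 Apr 28, 1996.
The outage is reported: 09:50 Apr 28, 1996.
The ticket is closed: 09:50 Apr 28, 1996 + 11h50m = 21:40 Apr 28, 1996.
Comparing: the fault is located at 10:15 Apr 28, 1996 vs the ticket is closed at 21:40 Apr 28, 1996. Earlier: the fault is located.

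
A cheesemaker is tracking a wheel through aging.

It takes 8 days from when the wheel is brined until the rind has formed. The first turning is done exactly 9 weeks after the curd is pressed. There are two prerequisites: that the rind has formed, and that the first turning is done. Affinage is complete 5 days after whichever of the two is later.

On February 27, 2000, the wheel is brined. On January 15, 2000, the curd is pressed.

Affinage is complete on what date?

March 23, 2000

The wheel is brined: Feb 27, 2000.
The rind has formed: Feb 27, 2000 + 8 days = Mar 6, 2000.
The curd is pressed: Jan 15, 2000.
The first turning is done: Jan 15, 2000 + 9 weeks = Mar 18, 2000.
Both prerequisites met — the rind has formed (Mar 6, 2000), the first turning is done (Mar 18, 2000); the later is Mar 18, 2000.
Affinage is complete: Mar 18, 2000 + 5 days = Mar 23, 2000.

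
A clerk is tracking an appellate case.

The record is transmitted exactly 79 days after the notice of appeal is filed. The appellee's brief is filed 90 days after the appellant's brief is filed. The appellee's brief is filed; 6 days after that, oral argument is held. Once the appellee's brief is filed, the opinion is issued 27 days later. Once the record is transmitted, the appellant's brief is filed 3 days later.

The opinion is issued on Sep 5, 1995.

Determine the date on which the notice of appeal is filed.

The opinion is issued: Sep 5, 1995.
The appellee's brief is filed: Sep 5, 1995 − 27 days = Aug 9, 1995.
The appellant's brief is filed: Aug 9, 1995 − 90 days = May 11, 1995.
The record is transmitted: May 11, 1995 − 3 days = May 8, 1995.
The notice of appeal is filed: May 8, 1995 − 79 days = Feb 18, 1995.

Feb 18, 1995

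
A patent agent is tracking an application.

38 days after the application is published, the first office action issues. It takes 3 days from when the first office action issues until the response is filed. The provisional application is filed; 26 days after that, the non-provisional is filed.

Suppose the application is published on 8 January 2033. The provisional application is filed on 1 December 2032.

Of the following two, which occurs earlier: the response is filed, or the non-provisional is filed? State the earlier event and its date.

The non-provisional is filed — 27 December 2032

The application is published: Jan 8, 2033.
The first office action issues: Jan 8, 2033 + 38 days = Feb 15, 2033.
The response is filed: Feb 15, 2033 + 3 days = Feb 18, 2033.
The provisional application is filed: Dec 1, 2032.
The non-provisional is filed: Dec 1, 2032 + 26 days = Dec 27, 2032.
Comparing: the response is filed on Feb 18, 2033 vs the non-provisional is filed on Dec 27, 2032. Earlier: the non-provisional is filed.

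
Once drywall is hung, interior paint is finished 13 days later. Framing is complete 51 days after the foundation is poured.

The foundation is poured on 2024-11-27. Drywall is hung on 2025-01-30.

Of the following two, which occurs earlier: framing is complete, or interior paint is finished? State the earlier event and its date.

The foundation is poured: Nov 27, 2024.
Framing is complete: Nov 27, 2024 + 51 days = Jan 17, 2025.
Drywall is hung: Jan 30, 2025.
Interior paint is finished: Jan 30, 2025 + 13 days = Feb 12, 2025.
Comparing: framing is complete on Jan 17, 2025 vs interior paint is finished on Feb 12, 2025. Earlier: framing is complete.

Framing is complete — 2025-01-17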